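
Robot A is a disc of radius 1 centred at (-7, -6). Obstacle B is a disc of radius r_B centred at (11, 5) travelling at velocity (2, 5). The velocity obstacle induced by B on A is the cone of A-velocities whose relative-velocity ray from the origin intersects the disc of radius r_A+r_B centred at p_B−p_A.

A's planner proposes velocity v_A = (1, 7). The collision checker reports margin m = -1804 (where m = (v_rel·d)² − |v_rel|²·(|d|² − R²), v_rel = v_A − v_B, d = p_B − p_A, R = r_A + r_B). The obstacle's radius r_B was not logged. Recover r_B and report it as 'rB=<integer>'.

m = -1804
d = (18, 11);  v_rel = (-1, 2),  |v_rel|² = 5
v_rel×d = (-1)·(11) − (2)·(18) = -47
since m = R²·5 − (-47)²:  R² = (2209 + -1804) / 5 = 81
R = √81 = 9  ⇒  r_B = 9 − 1 = 8

rB=8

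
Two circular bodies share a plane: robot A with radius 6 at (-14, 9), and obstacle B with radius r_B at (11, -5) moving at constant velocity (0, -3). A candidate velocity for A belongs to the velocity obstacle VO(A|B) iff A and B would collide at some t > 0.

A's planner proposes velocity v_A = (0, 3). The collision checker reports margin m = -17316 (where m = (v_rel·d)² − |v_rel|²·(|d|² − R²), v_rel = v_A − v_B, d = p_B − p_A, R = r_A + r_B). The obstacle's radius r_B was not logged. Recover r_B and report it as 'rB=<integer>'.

m = -17316
d = (25, -14);  v_rel = (0, 6),  |v_rel|² = 36
v_rel×d = (0)·(-14) − (6)·(25) = -150
since m = R²·36 − (-150)²:  R² = (22500 + -17316) / 36 = 144
R = √144 = 12  ⇒  r_B = 12 − 6 = 6

rB=6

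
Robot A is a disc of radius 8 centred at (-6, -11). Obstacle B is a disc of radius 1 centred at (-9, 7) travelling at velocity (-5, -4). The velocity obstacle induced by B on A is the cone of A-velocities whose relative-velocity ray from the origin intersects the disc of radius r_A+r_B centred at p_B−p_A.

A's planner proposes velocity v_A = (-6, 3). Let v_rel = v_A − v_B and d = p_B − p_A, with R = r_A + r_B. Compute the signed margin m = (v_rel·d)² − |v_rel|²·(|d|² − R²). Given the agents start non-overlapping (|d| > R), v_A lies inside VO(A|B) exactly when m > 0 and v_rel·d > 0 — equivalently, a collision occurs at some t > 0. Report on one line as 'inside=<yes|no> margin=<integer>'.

d = (-3, 18),  |d|² = 333;  R = 8+1 = 9,  c = 333−9² = 252
v_rel = (-1, 7),  |v_rel|² = 50;  v_rel·d = (-1)·(-3) + (7)·(18) = 129
50·t² − 258·t + 252 = 0  ⇒  m = 129² − 50·252 = 4041
m = 4041 > 0,  v_rel·d = 129 > 0  ⇒  inside

inside=yes margin=4041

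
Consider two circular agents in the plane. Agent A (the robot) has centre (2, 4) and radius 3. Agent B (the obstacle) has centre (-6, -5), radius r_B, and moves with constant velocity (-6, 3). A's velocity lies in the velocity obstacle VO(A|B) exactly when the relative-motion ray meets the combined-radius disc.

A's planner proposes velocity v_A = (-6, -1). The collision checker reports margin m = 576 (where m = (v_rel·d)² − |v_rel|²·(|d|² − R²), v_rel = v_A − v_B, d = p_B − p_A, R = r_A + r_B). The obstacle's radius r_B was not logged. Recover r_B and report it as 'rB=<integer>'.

m = 576
d = (-8, -9);  v_rel = (0, -4),  |v_rel|² = 16
v_rel×d = (0)·(-9) − (-4)·(-8) = -32
since m = R²·16 − (-32)²:  R² = (1024 + 576) / 16 = 100
R = √100 = 10  ⇒  r_B = 10 − 3 = 7

rB=7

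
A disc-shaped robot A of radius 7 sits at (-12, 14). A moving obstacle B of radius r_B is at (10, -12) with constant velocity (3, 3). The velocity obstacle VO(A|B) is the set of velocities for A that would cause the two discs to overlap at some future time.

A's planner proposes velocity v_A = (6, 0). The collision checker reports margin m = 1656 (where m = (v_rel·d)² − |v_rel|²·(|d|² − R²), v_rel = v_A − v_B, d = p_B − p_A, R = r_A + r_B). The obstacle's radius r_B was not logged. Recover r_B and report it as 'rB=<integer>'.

m = 1656
d = (22, -26);  v_rel = (3, -3),  |v_rel|² = 18
v_rel×d = (3)·(-26) − (-3)·(22) = -12
since m = R²·18 − (-12)²:  R² = (144 + 1656) / 18 = 100
R = √100 = 10  ⇒  r_B = 10 − 7 = 3

rB=3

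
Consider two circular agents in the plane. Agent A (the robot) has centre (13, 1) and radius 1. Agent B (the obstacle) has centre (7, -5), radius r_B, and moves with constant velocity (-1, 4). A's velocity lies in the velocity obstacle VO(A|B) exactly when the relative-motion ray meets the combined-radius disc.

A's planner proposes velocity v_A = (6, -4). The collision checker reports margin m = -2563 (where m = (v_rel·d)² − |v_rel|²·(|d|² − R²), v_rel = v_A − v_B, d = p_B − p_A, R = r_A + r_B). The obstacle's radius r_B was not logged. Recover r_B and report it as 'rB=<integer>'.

m = -2563
d = (-6, -6);  v_rel = (7, -8),  |v_rel|² = 113
v_rel×d = (7)·(-6) − (-8)·(-6) = -90
since m = R²·113 − (-90)²:  R² = (8100 + -2563) / 113 = 49
R = √49 = 7  ⇒  r_B = 7 − 1 = 6

rB=6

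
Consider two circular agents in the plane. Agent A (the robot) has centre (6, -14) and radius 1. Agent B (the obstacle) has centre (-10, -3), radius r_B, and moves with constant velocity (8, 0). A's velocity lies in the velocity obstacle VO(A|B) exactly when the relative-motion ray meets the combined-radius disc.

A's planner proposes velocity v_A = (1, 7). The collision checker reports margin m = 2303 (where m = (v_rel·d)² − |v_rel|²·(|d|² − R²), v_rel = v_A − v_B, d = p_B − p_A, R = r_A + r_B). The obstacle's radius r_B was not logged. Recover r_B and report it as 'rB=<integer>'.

m = 2303
d = (-16, 11);  v_rel = (-7, 7),  |v_rel|² = 98
v_rel×d = (-7)·(11) − (7)·(-16) = 35
since m = R²·98 − 35²:  R² = (1225 + 2303) / 98 = 36
R = √36 = 6  ⇒  r_B = 6 − 1 = 5

rB=5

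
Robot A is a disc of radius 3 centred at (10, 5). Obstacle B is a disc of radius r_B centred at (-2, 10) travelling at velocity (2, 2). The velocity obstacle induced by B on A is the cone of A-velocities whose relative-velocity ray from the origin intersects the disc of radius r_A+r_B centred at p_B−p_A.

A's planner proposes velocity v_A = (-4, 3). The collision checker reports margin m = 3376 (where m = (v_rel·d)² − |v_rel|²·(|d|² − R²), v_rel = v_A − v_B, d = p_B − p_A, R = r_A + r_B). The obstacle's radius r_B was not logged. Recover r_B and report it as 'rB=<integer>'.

m = 3376
d = (-12, 5);  v_rel = (-6, 1),  |v_rel|² = 37
v_rel×d = (-6)·(5) − (1)·(-12) = -18
since m = R²·37 − (-18)²:  R² = (324 + 3376) / 37 = 100
R = √100 = 10  ⇒  r_B = 10 − 3 = 7

rB=7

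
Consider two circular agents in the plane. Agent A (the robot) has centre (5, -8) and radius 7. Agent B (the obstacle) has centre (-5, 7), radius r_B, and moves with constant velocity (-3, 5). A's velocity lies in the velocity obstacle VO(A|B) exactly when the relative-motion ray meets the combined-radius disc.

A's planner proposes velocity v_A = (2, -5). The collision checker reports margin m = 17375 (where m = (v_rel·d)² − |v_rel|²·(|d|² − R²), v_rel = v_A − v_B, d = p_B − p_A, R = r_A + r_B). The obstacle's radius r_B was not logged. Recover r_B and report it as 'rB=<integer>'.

m = 17375
d = (-10, 15);  v_rel = (5, -10),  |v_rel|² = 125
v_rel×d = (5)·(15) − (-10)·(-10) = -25
since m = R²·125 − (-25)²:  R² = (625 + 17375) / 125 = 144
R = √144 = 12  ⇒  r_B = 12 − 7 = 5

rB=5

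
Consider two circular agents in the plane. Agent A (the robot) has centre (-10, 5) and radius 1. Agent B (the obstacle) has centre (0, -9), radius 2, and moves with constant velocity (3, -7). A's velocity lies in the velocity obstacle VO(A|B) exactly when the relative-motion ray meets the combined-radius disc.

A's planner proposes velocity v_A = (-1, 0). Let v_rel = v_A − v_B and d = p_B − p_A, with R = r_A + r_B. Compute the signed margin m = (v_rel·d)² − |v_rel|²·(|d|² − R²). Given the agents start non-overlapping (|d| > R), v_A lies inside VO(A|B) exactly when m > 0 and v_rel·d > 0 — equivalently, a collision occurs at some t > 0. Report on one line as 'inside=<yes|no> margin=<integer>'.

d = (10, -14),  |d|² = 296;  R = 1+2 = 3,  c = 296−3² = 287
v_rel = (-4, 7),  |v_rel|² = 65;  v_rel·d = (-4)·(10) + (7)·(-14) = -138
65·t² + 276·t + 287 = 0  ⇒  m = (-138)² − 65·287 = 389
m = 389 > 0,  v_rel·d = -138 < 0  ⇒  outside

inside=no margin=389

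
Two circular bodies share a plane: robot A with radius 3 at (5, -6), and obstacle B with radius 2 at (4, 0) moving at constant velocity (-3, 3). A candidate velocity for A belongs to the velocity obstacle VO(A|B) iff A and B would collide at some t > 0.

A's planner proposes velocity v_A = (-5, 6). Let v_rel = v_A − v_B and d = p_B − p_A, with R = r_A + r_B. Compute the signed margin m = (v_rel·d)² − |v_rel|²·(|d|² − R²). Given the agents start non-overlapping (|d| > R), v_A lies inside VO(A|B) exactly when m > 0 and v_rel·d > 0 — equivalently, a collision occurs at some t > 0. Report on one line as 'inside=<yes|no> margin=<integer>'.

d = (-1, 6),  |d|² = 37;  R = 3+2 = 5,  c = 37−5² = 12
v_rel = (-2, 3),  |v_rel|² = 13;  v_rel·d = (-2)·(-1) + (3)·(6) = 20
13·t² − 40·t + 12 = 0  ⇒  m = 20² − 13·12 = 244
m = 244 > 0,  v_rel·d = 20 > 0  ⇒  inside

inside=yes margin=244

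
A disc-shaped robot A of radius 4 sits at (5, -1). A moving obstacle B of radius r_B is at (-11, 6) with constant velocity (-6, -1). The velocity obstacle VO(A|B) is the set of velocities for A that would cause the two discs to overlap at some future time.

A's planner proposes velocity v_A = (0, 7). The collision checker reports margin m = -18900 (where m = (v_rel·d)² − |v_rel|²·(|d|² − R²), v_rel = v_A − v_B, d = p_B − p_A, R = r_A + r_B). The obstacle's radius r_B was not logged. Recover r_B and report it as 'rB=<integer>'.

m = -18900
d = (-16, 7);  v_rel = (6, 8),  |v_rel|² = 100
v_rel×d = (6)·(7) − (8)·(-16) = 170
since m = R²·100 − 170²:  R² = (28900 + -18900) / 100 = 100
R = √100 = 10  ⇒  r_B = 10 − 4 = 6

rB=6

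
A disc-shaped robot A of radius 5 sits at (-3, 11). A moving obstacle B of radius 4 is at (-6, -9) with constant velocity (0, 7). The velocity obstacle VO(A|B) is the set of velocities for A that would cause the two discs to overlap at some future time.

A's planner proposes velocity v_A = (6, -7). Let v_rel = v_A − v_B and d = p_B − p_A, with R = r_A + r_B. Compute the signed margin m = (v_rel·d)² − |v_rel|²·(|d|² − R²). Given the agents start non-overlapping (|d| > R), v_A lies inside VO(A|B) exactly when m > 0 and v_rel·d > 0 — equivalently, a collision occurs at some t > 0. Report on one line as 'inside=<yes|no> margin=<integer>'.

d = (-3, -20),  |d|² = 409;  R = 5+4 = 9,  c = 409−9² = 328
v_rel = (6, -14),  |v_rel|² = 232;  v_rel·d = (6)·(-3) + (-14)·(-20) = 262
232·t² − 524·t + 328 = 0  ⇒  m = 262² − 232·328 = -7452
m = -7452 < 0,  v_rel·d = 262 > 0  ⇒  outside

inside=no margin=-7452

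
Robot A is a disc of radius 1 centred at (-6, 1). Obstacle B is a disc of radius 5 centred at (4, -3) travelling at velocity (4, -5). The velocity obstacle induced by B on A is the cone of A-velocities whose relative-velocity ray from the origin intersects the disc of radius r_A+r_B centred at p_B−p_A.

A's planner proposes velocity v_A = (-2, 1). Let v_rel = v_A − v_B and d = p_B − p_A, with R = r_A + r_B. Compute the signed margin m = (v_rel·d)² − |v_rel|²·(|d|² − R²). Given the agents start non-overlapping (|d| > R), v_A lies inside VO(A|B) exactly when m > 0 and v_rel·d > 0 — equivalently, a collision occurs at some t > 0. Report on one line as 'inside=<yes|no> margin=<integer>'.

d = (10, -4),  |d|² = 116;  R = 1+5 = 6,  c = 116−6² = 80
v_rel = (-6, 6),  |v_rel|² = 72;  v_rel·d = (-6)·(10) + (6)·(-4) = -84
72·t² + 168·t + 80 = 0  ⇒  m = (-84)² − 72·80 = 1296
m = 1296 > 0,  v_rel·d = -84 < 0  ⇒  outside

inside=no margin=1296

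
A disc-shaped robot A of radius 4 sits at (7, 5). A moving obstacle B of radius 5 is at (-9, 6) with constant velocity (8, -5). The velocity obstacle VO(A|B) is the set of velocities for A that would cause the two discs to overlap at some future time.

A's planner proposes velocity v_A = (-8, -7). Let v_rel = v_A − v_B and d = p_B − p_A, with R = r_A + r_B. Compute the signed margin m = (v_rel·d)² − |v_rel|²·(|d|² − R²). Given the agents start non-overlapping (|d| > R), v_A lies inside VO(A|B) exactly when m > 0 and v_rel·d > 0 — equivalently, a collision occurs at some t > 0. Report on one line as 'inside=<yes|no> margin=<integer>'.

d = (-16, 1),  |d|² = 257;  R = 4+5 = 9,  c = 257−9² = 176
v_rel = (-16, -2),  |v_rel|² = 260;  v_rel·d = (-16)·(-16) + (-2)·(1) = 254
260·t² − 508·t + 176 = 0  ⇒  m = 254² − 260·176 = 18756
m = 18756 > 0,  v_rel·d = 254 > 0  ⇒  inside

inside=yes margin=18756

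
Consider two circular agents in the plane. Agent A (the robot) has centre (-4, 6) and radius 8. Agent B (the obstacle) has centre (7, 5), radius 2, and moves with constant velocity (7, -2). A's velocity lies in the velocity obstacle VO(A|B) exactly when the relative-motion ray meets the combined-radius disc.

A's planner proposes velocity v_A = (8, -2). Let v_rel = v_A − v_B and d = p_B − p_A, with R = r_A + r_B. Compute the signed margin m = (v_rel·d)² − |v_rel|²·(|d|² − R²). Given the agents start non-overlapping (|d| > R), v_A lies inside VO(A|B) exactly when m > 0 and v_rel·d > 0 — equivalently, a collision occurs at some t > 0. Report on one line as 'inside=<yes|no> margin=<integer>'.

d = (11, -1),  |d|² = 122;  R = 8+2 = 10,  c = 122−10² = 22
v_rel = (1, 0),  |v_rel|² = 1;  v_rel·d = (1)·(11) + (0)·(-1) = 11
1·t² − 22·t + 22 = 0  ⇒  m = 11² − 1·22 = 99
m = 99 > 0,  v_rel·d = 11 > 0  ⇒  inside

inside=yes margin=99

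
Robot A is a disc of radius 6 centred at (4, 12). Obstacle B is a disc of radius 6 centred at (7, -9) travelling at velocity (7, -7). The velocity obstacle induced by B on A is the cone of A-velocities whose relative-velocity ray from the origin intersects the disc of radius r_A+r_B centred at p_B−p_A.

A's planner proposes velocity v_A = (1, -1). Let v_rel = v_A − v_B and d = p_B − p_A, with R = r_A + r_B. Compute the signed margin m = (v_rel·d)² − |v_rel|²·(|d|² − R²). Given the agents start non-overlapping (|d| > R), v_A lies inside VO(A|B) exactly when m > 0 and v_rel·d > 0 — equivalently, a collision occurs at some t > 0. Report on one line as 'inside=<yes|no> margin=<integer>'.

d = (3, -21),  |d|² = 450;  R = 6+6 = 12,  c = 450−12² = 306
v_rel = (-6, 6),  |v_rel|² = 72;  v_rel·d = (-6)·(3) + (6)·(-21) = -144
72·t² + 288·t + 306 = 0  ⇒  m = (-144)² − 72·306 = -1296
m = -1296 < 0,  v_rel·d = -144 < 0  ⇒  outside

inside=no margin=-1296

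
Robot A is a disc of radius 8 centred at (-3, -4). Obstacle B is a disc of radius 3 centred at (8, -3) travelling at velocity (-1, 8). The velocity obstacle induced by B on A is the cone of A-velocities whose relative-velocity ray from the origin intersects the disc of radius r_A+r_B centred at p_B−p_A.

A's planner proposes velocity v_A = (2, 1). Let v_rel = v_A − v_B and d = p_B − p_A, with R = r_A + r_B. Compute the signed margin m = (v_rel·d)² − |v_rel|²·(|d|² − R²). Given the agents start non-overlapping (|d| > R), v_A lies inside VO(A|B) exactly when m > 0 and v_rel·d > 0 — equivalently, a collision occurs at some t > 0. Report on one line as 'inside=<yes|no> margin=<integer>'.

d = (11, 1),  |d|² = 122;  R = 8+3 = 11,  c = 122−11² = 1
v_rel = (3, -7),  |v_rel|² = 58;  v_rel·d = (3)·(11) + (-7)·(1) = 26
58·t² − 52·t + 1 = 0  ⇒  m = 26² − 58·1 = 618
m = 618 > 0,  v_rel·d = 26 > 0  ⇒  inside

inside=yes margin=618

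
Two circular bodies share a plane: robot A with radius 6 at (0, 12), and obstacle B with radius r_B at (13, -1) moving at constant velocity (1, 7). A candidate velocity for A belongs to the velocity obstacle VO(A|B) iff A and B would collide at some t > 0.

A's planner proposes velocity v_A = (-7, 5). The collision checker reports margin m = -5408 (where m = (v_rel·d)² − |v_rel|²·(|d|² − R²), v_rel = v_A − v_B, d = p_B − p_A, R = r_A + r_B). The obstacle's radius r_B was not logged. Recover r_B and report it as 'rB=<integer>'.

m = -5408
d = (13, -13);  v_rel = (-8, -2),  |v_rel|² = 68
v_rel×d = (-8)·(-13) − (-2)·(13) = 130
since m = R²·68 − 130²:  R² = (16900 + -5408) / 68 = 169
R = √169 = 13  ⇒  r_B = 13 − 6 = 7

rB=7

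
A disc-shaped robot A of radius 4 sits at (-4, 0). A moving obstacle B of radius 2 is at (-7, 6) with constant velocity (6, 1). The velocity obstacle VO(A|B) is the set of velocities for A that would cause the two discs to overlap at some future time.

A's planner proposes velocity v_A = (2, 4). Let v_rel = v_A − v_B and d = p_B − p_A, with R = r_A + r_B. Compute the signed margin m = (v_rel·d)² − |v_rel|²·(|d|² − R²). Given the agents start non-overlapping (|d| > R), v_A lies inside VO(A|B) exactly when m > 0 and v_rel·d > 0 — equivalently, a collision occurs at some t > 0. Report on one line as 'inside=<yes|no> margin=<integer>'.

d = (-3, 6),  |d|² = 45;  R = 4+2 = 6,  c = 45−6² = 9
v_rel = (-4, 3),  |v_rel|² = 25;  v_rel·d = (-4)·(-3) + (3)·(6) = 30
25·t² − 60·t + 9 = 0  ⇒  m = 30² − 25·9 = 675
m = 675 > 0,  v_rel·d = 30 > 0  ⇒  inside

inside=yes margin=675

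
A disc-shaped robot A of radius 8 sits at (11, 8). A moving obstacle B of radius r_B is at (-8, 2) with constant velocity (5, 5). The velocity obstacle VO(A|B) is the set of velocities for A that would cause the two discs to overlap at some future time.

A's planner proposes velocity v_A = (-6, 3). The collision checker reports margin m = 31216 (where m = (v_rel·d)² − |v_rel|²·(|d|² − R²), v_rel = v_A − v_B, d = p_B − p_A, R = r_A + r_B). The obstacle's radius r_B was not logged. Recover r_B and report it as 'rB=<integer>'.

m = 31216
d = (-19, -6);  v_rel = (-11, -2),  |v_rel|² = 125
v_rel×d = (-11)·(-6) − (-2)·(-19) = 28
since m = R²·125 − 28²:  R² = (784 + 31216) / 125 = 256
R = √256 = 16  ⇒  r_B = 16 − 8 = 8

rB=8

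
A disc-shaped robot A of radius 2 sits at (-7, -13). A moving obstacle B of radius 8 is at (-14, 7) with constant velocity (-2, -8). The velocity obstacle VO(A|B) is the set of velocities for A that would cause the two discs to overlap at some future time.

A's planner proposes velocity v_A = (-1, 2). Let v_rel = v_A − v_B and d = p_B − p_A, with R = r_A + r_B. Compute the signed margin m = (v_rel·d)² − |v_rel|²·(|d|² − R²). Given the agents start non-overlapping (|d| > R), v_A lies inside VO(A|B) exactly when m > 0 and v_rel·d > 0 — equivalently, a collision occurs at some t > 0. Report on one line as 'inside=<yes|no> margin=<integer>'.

d = (-7, 20),  |d|² = 449;  R = 2+8 = 10,  c = 449−10² = 349
v_rel = (1, 10),  |v_rel|² = 101;  v_rel·d = (1)·(-7) + (10)·(20) = 193
101·t² − 386·t + 349 = 0  ⇒  m = 193² − 101·349 = 2000
m = 2000 > 0,  v_rel·d = 193 > 0  ⇒  inside

inside=yes margin=2000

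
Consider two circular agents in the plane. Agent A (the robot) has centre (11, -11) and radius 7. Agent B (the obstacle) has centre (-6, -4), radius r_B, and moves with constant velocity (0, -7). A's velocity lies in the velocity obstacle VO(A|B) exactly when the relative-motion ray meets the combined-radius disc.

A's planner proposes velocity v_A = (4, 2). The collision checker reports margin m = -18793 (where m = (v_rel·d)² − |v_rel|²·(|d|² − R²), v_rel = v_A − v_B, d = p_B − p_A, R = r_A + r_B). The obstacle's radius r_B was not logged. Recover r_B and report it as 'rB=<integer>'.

m = -18793
d = (-17, 7);  v_rel = (4, 9),  |v_rel|² = 97
v_rel×d = (4)·(7) − (9)·(-17) = 181
since m = R²·97 − 181²:  R² = (32761 + -18793) / 97 = 144
R = √144 = 12  ⇒  r_B = 12 − 7 = 5

rB=5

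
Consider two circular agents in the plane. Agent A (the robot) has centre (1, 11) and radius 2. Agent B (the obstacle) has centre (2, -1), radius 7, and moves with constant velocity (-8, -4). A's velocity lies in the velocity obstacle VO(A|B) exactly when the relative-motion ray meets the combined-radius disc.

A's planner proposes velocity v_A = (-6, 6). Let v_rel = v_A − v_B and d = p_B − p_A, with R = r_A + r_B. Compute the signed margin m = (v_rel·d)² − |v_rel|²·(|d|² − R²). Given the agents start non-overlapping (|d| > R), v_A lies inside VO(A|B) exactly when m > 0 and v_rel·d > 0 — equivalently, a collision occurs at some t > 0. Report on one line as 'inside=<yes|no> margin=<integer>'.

d = (1, -12),  |d|² = 145;  R = 2+7 = 9,  c = 145−9² = 64
v_rel = (2, 10),  |v_rel|² = 104;  v_rel·d = (2)·(1) + (10)·(-12) = -118
104·t² + 236·t + 64 = 0  ⇒  m = (-118)² − 104·64 = 7268
m = 7268 > 0,  v_rel·d = -118 < 0  ⇒  outside

inside=no margin=7268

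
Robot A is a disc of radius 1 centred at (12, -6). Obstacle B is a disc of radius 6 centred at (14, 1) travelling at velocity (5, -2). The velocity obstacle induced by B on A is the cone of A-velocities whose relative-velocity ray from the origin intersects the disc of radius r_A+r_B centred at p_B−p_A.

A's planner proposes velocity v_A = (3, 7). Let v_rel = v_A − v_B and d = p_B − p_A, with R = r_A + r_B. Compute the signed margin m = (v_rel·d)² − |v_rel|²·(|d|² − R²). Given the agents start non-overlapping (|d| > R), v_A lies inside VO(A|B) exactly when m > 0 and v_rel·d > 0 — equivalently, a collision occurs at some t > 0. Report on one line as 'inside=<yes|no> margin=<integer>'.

d = (2, 7),  |d|² = 53;  R = 1+6 = 7,  c = 53−7² = 4
v_rel = (-2, 9),  |v_rel|² = 85;  v_rel·d = (-2)·(2) + (9)·(7) = 59
85·t² − 118·t + 4 = 0  ⇒  m = 59² − 85·4 = 3141
m = 3141 > 0,  v_rel·d = 59 > 0  ⇒  inside

inside=yes margin=3141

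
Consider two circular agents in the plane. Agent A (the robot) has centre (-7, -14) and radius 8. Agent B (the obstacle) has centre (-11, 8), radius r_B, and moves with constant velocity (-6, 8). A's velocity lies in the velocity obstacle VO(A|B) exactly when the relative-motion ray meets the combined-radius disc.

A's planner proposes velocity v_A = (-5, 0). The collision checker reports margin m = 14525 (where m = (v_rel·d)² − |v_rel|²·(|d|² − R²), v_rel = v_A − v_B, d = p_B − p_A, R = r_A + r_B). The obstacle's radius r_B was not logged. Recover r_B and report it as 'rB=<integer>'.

m = 14525
d = (-4, 22);  v_rel = (1, -8),  |v_rel|² = 65
v_rel×d = (1)·(22) − (-8)·(-4) = -10
since m = R²·65 − (-10)²:  R² = (100 + 14525) / 65 = 225
R = √225 = 15  ⇒  r_B = 15 − 8 = 7

rB=7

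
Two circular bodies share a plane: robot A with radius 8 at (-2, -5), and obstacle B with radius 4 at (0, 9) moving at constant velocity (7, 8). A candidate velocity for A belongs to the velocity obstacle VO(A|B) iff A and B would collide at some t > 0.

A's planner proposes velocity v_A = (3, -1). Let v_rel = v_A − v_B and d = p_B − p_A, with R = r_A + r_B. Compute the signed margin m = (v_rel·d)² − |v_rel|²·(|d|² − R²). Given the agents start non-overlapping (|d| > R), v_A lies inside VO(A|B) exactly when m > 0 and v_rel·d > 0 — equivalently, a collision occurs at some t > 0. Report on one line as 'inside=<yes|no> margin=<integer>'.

d = (2, 14),  |d|² = 200;  R = 8+4 = 12,  c = 200−12² = 56
v_rel = (-4, -9),  |v_rel|² = 97;  v_rel·d = (-4)·(2) + (-9)·(14) = -134
97·t² + 268·t + 56 = 0  ⇒  m = (-134)² − 97·56 = 12524
m = 12524 > 0,  v_rel·d = -134 < 0  ⇒  outside

inside=no margin=12524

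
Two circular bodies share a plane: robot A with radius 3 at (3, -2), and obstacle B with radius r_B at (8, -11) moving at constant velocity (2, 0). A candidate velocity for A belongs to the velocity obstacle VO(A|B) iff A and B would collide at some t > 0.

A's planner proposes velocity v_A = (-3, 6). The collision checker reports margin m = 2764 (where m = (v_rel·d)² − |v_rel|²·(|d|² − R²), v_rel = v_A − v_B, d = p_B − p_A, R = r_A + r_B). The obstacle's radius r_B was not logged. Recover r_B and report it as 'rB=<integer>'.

m = 2764
d = (5, -9);  v_rel = (-5, 6),  |v_rel|² = 61
v_rel×d = (-5)·(-9) − (6)·(5) = 15
since m = R²·61 − 15²:  R² = (225 + 2764) / 61 = 49
R = √49 = 7  ⇒  r_B = 7 − 3 = 4

rB=4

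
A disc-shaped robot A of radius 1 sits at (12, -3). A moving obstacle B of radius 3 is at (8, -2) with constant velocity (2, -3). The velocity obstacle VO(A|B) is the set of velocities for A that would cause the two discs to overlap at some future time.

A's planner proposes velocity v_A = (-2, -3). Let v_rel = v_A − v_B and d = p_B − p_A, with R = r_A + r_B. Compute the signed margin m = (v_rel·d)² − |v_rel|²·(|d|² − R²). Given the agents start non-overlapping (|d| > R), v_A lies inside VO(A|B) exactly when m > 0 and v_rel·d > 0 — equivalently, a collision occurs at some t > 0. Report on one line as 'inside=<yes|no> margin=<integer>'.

d = (-4, 1),  |d|² = 17;  R = 1+3 = 4,  c = 17−4² = 1
v_rel = (-4, 0),  |v_rel|² = 16;  v_rel·d = (-4)·(-4) + (0)·(1) = 16
16·t² − 32·t + 1 = 0  ⇒  m = 16² − 16·1 = 240
m = 240 > 0,  v_rel·d = 16 > 0  ⇒  inside

inside=yes margin=240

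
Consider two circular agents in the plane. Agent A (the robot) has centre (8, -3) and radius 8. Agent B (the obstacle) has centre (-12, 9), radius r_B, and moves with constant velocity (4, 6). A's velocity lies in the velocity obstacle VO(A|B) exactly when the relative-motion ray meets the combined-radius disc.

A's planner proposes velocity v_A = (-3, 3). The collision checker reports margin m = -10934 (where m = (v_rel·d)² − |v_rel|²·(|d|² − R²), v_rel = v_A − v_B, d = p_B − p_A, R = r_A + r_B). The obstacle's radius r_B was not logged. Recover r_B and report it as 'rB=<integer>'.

m = -10934
d = (-20, 12);  v_rel = (-7, -3),  |v_rel|² = 58
v_rel×d = (-7)·(12) − (-3)·(-20) = -144
since m = R²·58 − (-144)²:  R² = (20736 + -10934) / 58 = 169
R = √169 = 13  ⇒  r_B = 13 − 8 = 5

rB=5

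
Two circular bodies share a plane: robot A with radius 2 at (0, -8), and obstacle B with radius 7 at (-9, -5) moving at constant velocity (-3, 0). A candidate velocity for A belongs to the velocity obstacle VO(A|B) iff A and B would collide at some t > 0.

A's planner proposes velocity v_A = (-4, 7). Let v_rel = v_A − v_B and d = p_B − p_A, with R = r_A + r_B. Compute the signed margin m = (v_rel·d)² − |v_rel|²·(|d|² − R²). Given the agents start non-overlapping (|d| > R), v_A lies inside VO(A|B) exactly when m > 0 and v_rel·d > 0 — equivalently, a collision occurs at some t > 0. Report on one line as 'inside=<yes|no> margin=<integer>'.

d = (-9, 3),  |d|² = 90;  R = 2+7 = 9,  c = 90−9² = 9
v_rel = (-1, 7),  |v_rel|² = 50;  v_rel·d = (-1)·(-9) + (7)·(3) = 30
50·t² − 60·t + 9 = 0  ⇒  m = 30² − 50·9 = 450
m = 450 > 0,  v_rel·d = 30 > 0  ⇒  inside

inside=yes margin=450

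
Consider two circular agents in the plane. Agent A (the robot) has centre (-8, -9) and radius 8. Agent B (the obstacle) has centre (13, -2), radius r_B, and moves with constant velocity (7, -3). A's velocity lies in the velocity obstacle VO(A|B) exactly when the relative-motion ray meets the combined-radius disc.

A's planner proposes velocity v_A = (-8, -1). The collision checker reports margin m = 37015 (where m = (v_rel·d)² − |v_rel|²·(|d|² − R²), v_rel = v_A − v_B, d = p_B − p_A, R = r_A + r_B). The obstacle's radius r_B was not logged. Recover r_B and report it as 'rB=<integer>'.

m = 37015
d = (21, 7);  v_rel = (-15, 2),  |v_rel|² = 229
v_rel×d = (-15)·(7) − (2)·(21) = -147
since m = R²·229 − (-147)²:  R² = (21609 + 37015) / 229 = 256
R = √256 = 16  ⇒  r_B = 16 − 8 = 8

rB=8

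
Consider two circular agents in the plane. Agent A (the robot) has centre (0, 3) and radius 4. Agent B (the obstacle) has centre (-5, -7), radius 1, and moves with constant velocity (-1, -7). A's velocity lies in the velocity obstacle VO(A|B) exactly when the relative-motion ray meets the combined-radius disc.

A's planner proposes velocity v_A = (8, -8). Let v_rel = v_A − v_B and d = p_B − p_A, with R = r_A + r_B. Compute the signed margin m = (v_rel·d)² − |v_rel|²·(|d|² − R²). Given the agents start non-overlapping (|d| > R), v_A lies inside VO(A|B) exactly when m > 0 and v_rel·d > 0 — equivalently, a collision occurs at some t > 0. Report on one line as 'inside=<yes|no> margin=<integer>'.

d = (-5, -10),  |d|² = 125;  R = 4+1 = 5,  c = 125−5² = 100
v_rel = (9, -1),  |v_rel|² = 82;  v_rel·d = (9)·(-5) + (-1)·(-10) = -35
82·t² + 70·t + 100 = 0  ⇒  m = (-35)² − 82·100 = -6975
m = -6975 < 0,  v_rel·d = -35 < 0  ⇒  outside

inside=no margin=-6975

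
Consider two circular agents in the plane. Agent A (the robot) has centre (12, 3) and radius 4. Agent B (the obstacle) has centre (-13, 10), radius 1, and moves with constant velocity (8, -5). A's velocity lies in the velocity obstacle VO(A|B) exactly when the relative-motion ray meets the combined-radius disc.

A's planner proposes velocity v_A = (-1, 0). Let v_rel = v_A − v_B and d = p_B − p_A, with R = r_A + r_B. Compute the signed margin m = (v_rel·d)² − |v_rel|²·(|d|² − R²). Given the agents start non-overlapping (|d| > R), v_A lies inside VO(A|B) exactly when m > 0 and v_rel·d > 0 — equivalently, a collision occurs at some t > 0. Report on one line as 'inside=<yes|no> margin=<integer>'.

d = (-25, 7),  |d|² = 674;  R = 4+1 = 5,  c = 674−5² = 649
v_rel = (-9, 5),  |v_rel|² = 106;  v_rel·d = (-9)·(-25) + (5)·(7) = 260
106·t² − 520·t + 649 = 0  ⇒  m = 260² − 106·649 = -1194
m = -1194 < 0,  v_rel·d = 260 > 0  ⇒  outside

inside=no margin=-1194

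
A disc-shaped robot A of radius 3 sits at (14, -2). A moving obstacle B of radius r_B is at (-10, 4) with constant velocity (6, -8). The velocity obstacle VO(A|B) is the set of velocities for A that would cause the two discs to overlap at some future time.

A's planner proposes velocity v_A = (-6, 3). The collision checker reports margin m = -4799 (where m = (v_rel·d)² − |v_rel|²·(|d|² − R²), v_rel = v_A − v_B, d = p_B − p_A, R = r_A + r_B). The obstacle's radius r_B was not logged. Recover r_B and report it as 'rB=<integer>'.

m = -4799
d = (-24, 6);  v_rel = (-12, 11),  |v_rel|² = 265
v_rel×d = (-12)·(6) − (11)·(-24) = 192
since m = R²·265 − 192²:  R² = (36864 + -4799) / 265 = 121
R = √121 = 11  ⇒  r_B = 11 − 3 = 8

rB=8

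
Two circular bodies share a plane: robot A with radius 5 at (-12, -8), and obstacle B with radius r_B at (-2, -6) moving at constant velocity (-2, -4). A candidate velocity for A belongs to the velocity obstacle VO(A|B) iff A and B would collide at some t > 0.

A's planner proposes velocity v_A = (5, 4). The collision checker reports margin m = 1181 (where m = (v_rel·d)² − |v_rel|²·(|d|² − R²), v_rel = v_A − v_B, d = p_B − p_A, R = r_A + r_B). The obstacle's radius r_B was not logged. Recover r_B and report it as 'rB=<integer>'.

m = 1181
d = (10, 2);  v_rel = (7, 8),  |v_rel|² = 113
v_rel×d = (7)·(2) − (8)·(10) = -66
since m = R²·113 − (-66)²:  R² = (4356 + 1181) / 113 = 49
R = √49 = 7  ⇒  r_B = 7 − 5 = 2

rB=2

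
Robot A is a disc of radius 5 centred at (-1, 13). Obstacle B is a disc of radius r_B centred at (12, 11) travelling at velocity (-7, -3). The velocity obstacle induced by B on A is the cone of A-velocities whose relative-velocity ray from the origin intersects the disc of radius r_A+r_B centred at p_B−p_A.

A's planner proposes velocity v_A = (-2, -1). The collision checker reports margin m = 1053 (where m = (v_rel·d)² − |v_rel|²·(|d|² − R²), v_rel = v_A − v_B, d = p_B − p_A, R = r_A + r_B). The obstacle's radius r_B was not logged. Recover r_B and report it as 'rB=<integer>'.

m = 1053
d = (13, -2);  v_rel = (5, 2),  |v_rel|² = 29
v_rel×d = (5)·(-2) − (2)·(13) = -36
since m = R²·29 − (-36)²:  R² = (1296 + 1053) / 29 = 81
R = √81 = 9  ⇒  r_B = 9 − 5 = 4

rB=4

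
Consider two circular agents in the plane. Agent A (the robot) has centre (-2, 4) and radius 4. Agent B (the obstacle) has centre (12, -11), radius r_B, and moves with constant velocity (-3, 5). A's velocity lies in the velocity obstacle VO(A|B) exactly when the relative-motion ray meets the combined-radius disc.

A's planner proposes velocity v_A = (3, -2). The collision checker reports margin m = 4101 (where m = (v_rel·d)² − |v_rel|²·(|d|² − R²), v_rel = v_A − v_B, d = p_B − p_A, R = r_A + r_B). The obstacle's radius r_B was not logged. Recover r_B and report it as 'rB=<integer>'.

m = 4101
d = (14, -15);  v_rel = (6, -7),  |v_rel|² = 85
v_rel×d = (6)·(-15) − (-7)·(14) = 8
since m = R²·85 − 8²:  R² = (64 + 4101) / 85 = 49
R = √49 = 7  ⇒  r_B = 7 − 4 = 3

rB=3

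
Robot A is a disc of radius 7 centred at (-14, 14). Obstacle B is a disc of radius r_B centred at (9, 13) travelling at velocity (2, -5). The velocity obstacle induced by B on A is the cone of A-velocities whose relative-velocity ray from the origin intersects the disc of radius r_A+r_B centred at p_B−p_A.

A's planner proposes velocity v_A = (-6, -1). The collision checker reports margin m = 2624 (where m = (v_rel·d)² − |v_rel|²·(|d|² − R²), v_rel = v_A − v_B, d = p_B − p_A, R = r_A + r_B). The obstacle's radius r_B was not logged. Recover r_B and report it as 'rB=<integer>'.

m = 2624
d = (23, -1);  v_rel = (-8, 4),  |v_rel|² = 80
v_rel×d = (-8)·(-1) − (4)·(23) = -84
since m = R²·80 − (-84)²:  R² = (7056 + 2624) / 80 = 121
R = √121 = 11  ⇒  r_B = 11 − 7 = 4

rB=4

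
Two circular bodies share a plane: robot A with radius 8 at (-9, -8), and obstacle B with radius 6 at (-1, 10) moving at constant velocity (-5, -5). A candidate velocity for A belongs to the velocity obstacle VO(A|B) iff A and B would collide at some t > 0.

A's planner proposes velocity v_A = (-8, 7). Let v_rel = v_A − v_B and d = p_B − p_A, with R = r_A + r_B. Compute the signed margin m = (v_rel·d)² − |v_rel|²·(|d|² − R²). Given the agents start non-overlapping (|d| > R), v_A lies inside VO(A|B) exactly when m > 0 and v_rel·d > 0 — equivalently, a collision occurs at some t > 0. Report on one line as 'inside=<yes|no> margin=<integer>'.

d = (8, 18),  |d|² = 388;  R = 8+6 = 14,  c = 388−14² = 192
v_rel = (-3, 12),  |v_rel|² = 153;  v_rel·d = (-3)·(8) + (12)·(18) = 192
153·t² − 384·t + 192 = 0  ⇒  m = 192² − 153·192 = 7488
m = 7488 > 0,  v_rel·d = 192 > 0  ⇒  inside

inside=yes margin=7488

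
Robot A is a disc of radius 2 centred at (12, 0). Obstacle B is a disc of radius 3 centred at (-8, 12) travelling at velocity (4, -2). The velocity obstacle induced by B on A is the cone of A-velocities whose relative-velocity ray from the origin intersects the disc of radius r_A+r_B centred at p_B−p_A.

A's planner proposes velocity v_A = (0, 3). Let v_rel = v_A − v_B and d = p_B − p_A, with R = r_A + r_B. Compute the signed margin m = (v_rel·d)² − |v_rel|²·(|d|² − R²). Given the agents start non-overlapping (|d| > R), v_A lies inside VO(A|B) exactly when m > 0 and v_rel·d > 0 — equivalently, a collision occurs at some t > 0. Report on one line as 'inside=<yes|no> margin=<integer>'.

d = (-20, 12),  |d|² = 544;  R = 2+3 = 5,  c = 544−5² = 519
v_rel = (-4, 5),  |v_rel|² = 41;  v_rel·d = (-4)·(-20) + (5)·(12) = 140
41·t² − 280·t + 519 = 0  ⇒  m = 140² − 41·519 = -1679
m = -1679 < 0,  v_rel·d = 140 > 0  ⇒  outside

inside=no margin=-1679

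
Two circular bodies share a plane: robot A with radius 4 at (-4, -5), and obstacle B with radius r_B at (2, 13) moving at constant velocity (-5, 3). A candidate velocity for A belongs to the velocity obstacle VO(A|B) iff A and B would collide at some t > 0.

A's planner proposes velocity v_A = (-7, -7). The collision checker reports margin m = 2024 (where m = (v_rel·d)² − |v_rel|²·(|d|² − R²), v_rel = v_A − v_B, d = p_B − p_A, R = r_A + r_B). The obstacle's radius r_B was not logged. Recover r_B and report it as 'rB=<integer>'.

m = 2024
d = (6, 18);  v_rel = (-2, -10),  |v_rel|² = 104
v_rel×d = (-2)·(18) − (-10)·(6) = 24
since m = R²·104 − 24²:  R² = (576 + 2024) / 104 = 25
R = √25 = 5  ⇒  r_B = 5 − 4 = 1

rB=1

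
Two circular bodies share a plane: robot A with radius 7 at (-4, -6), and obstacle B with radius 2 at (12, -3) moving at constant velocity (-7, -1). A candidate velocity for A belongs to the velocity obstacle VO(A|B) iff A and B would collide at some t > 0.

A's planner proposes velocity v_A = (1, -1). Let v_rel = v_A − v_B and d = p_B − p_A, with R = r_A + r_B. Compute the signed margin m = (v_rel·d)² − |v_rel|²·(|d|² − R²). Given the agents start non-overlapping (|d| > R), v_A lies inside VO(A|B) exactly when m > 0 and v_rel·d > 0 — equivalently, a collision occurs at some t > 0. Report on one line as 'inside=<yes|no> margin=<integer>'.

d = (16, 3),  |d|² = 265;  R = 7+2 = 9,  c = 265−9² = 184
v_rel = (8, 0),  |v_rel|² = 64;  v_rel·d = (8)·(16) + (0)·(3) = 128
64·t² − 256·t + 184 = 0  ⇒  m = 128² − 64·184 = 4608
m = 4608 > 0,  v_rel·d = 128 > 0  ⇒  inside

inside=yes margin=4608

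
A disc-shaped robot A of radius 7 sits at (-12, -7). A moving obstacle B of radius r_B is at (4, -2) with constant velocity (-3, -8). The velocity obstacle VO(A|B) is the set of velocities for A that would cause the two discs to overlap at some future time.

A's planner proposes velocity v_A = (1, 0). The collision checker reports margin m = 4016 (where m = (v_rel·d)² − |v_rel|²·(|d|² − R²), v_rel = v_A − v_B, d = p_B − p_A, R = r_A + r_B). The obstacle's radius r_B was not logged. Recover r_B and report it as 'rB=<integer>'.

m = 4016
d = (16, 5);  v_rel = (4, 8),  |v_rel|² = 80
v_rel×d = (4)·(5) − (8)·(16) = -108
since m = R²·80 − (-108)²:  R² = (11664 + 4016) / 80 = 196
R = √196 = 14  ⇒  r_B = 14 − 7 = 7

rB=7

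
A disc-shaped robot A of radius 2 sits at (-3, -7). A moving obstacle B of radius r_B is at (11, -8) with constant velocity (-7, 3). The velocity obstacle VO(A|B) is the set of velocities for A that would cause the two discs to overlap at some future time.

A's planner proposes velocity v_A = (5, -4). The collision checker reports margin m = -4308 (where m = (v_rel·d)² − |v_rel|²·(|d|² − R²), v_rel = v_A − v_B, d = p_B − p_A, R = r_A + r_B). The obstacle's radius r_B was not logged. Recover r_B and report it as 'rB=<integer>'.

m = -4308
d = (14, -1);  v_rel = (12, -7),  |v_rel|² = 193
v_rel×d = (12)·(-1) − (-7)·(14) = 86
since m = R²·193 − 86²:  R² = (7396 + -4308) / 193 = 16
R = √16 = 4  ⇒  r_B = 4 − 2 = 2

rB=2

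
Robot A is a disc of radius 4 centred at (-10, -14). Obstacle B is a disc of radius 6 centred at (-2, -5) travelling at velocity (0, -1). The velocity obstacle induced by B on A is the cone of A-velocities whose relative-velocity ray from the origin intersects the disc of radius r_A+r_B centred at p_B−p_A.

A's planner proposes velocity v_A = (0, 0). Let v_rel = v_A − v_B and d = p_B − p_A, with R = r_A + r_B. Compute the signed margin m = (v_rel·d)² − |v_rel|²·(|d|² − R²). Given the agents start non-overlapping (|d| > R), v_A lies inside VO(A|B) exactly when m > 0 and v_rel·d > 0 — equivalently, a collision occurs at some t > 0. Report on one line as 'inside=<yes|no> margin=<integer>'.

d = (8, 9),  |d|² = 145;  R = 4+6 = 10,  c = 145−10² = 45
v_rel = (0, 1),  |v_rel|² = 1;  v_rel·d = (0)·(8) + (1)·(9) = 9
1·t² − 18·t + 45 = 0  ⇒  m = 9² − 1·45 = 36
m = 36 > 0,  v_rel·d = 9 > 0  ⇒  inside

inside=yes margin=36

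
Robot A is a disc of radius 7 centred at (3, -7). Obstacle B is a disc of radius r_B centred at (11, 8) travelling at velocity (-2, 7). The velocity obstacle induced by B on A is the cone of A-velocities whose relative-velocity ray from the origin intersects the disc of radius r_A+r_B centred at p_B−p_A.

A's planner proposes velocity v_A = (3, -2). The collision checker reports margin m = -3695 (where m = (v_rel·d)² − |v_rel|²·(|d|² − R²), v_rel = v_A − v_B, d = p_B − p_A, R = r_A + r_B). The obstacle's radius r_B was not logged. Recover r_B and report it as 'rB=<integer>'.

m = -3695
d = (8, 15);  v_rel = (5, -9),  |v_rel|² = 106
v_rel×d = (5)·(15) − (-9)·(8) = 147
since m = R²·106 − 147²:  R² = (21609 + -3695) / 106 = 169
R = √169 = 13  ⇒  r_B = 13 − 7 = 6

rB=6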